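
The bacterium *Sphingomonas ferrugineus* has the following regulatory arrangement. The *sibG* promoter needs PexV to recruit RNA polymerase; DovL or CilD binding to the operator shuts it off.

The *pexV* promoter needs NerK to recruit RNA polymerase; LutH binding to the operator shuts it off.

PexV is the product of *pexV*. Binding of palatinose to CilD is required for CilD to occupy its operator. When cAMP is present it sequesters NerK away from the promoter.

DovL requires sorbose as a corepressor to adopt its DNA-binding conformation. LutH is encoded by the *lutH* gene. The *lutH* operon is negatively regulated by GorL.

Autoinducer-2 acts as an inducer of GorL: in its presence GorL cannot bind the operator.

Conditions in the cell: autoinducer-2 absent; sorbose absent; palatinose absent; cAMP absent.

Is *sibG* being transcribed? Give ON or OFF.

ON

Sorbose is absent, so DovL is inactive.
Autoinducer-2 is absent, so GorL is active.
With repressor GorL bound, *lutH* is not transcribed.
So LutH is not produced.
cAMP is absent, so NerK is active.
No repressor is bound and NerK is active, so *pexV* is transcribed.
So PexV is produced and active.
Palatinose is absent, so CilD is inactive.
No repressor is bound and PexV is active, so *sibG* is transcribed.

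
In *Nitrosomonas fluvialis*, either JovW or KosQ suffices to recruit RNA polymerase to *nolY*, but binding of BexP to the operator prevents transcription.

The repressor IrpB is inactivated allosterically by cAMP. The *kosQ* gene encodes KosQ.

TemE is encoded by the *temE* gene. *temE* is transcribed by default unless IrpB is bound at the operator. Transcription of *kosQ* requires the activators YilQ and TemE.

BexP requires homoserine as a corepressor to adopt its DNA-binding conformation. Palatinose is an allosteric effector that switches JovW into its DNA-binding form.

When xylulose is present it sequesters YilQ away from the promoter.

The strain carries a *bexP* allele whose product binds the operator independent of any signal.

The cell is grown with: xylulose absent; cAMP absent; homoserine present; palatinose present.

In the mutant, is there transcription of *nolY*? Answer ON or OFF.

BexP is constitutively active in this strain.
Palatinose is present, so JovW is active.
Xylulose is absent, so YilQ is active.
cAMP is absent, so IrpB is active.
With repressor IrpB bound, *temE* is not transcribed.
So TemE is not produced.
Required activator TemE is absent, so *kosQ* is not transcribed.
So KosQ is not produced.
With repressor BexP bound, *nolY* is not transcribed.

OFF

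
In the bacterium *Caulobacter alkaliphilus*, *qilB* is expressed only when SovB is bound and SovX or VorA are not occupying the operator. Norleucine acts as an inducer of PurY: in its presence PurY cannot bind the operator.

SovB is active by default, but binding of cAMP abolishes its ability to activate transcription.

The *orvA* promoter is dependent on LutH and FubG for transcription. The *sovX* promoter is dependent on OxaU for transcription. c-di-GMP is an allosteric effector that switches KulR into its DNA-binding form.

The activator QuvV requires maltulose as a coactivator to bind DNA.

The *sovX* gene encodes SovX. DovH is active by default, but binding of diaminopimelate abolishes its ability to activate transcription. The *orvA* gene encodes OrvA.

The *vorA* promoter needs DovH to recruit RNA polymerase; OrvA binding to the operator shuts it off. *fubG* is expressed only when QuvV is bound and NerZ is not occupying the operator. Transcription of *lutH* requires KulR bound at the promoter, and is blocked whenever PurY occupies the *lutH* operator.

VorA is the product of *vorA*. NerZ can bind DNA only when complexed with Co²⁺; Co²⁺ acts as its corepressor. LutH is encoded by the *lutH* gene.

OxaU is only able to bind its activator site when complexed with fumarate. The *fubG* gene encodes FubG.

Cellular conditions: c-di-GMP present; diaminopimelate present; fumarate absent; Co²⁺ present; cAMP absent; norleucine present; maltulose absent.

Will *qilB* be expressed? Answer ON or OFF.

ON

Fumarate is absent, so OxaU is inactive.
Required activator OxaU is absent, so *sovX* is not transcribed.
So SovX is not produced.
Diaminopimelate is present, so DovH is inactive.
c-di-GMP is present, so KulR is active.
Norleucine is present, so PurY is inactive.
No repressor is bound and KulR is active, so *lutH* is transcribed.
So LutH is produced and active.
Co²⁺ is present, so NerZ is active.
Maltulose is absent, so QuvV is inactive.
With repressor NerZ bound, *fubG* is not transcribed.
So FubG is not produced.
Required activator FubG is absent, so *orvA* is not transcribed.
So OrvA is not produced.
Required activator DovH is absent, so *vorA* is not transcribed.
So VorA is not produced.
cAMP is absent, so SovB is active.
No repressor is bound and SovB is active, so *qilB* is transcribed.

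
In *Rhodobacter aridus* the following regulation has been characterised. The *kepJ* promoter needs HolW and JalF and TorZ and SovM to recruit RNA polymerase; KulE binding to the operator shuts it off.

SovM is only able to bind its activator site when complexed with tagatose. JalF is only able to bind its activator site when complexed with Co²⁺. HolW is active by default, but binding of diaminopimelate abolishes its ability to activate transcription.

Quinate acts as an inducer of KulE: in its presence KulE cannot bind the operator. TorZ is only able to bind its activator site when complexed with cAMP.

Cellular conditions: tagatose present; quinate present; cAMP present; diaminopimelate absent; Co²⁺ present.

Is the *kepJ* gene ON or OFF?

ON

Diaminopimelate is absent, so HolW is active.
Quinate is present, so KulE is inactive.
Co²⁺ is present, so JalF is active.
cAMP is present, so TorZ is active.
Tagatose is present, so SovM is active.
No repressor is bound and HolW and JalF and TorZ and SovM are active, so *kepJ* is transcribed.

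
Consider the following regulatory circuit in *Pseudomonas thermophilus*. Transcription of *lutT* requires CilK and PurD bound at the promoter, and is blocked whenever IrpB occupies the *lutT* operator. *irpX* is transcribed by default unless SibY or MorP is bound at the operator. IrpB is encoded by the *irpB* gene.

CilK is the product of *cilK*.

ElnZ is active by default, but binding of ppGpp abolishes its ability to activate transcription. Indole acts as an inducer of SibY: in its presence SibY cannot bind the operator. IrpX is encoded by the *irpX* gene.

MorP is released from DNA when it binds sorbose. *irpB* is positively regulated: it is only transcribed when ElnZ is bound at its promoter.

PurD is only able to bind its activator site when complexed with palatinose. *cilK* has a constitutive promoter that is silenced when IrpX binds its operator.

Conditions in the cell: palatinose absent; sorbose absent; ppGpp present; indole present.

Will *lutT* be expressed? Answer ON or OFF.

ppGpp is present, so ElnZ is inactive.
Required activator ElnZ is absent, so *irpB* is not transcribed.
So IrpB is not produced.
Indole is present, so SibY is inactive.
Sorbose is absent, so MorP is active.
With repressor MorP bound, *irpX* is not transcribed.
So IrpX is not produced.
With no repressor bound, *cilK* is transcribed.
So CilK is produced and active.
Palatinose is absent, so PurD is inactive.
Required activator PurD is absent, so *lutT* is not transcribed.

OFF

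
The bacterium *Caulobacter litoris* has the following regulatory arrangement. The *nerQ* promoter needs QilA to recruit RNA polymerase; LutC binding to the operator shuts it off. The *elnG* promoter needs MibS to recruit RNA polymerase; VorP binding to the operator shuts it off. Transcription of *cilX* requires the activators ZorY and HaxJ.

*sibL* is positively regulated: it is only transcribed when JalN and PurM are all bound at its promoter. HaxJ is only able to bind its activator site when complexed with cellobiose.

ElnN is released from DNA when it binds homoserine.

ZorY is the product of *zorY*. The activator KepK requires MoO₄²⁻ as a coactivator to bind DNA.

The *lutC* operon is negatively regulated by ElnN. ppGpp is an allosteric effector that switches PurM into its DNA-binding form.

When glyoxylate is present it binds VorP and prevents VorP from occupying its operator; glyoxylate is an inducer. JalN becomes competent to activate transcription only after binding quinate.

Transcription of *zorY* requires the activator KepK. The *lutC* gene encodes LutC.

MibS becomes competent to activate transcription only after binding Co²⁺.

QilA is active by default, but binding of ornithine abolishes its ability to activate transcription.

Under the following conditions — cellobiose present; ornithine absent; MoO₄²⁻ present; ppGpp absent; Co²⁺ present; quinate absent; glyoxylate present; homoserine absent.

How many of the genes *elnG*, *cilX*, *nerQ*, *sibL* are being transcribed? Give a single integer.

Co²⁺ is present, so MibS is active.
Glyoxylate is present, so VorP is inactive.
No repressor is bound and MibS is active, so *elnG* is transcribed.
→ *elnG* is ON.
MoO₄²⁻ is present, so KepK is active.
No repressor is bound and KepK is active, so *zorY* is transcribed.
So ZorY is produced and active.
Cellobiose is present, so HaxJ is active.
No repressor is bound and ZorY and HaxJ are active, so *cilX* is transcribed.
→ *cilX* is ON.
Ornithine is absent, so QilA is active.
Homoserine is absent, so ElnN is active.
With repressor ElnN bound, *lutC* is not transcribed.
So LutC is not produced.
No repressor is bound and QilA is active, so *nerQ* is transcribed.
→ *nerQ* is ON.
Quinate is absent, so JalN is inactive.
ppGpp is absent, so PurM is inactive.
Required activator JalN is absent, so *sibL* is not transcribed.
→ *sibL* is OFF.
3 of the 4 genes are transcribed.

3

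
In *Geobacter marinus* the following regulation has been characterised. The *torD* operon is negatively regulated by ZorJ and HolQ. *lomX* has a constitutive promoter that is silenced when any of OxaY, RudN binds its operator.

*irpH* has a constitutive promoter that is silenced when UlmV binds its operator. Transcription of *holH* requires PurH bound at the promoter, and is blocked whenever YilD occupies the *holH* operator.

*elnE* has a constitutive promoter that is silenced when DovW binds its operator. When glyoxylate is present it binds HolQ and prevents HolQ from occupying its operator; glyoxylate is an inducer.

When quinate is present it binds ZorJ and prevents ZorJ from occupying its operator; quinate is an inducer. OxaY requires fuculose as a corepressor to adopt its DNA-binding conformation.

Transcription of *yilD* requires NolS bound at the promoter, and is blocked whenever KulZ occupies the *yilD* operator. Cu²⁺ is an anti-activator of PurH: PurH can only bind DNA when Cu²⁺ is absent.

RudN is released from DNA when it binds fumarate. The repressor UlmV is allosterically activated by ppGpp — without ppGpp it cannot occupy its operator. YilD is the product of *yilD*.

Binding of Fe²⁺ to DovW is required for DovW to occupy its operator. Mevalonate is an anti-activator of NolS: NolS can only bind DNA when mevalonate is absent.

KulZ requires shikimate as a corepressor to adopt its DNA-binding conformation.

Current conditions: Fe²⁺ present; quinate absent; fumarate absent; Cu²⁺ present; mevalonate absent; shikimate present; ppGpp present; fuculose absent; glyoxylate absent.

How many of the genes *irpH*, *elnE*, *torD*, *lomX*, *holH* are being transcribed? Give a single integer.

ppGpp is present, so UlmV is active.
With repressor UlmV bound, *irpH* is not transcribed.
→ *irpH* is OFF.
Fe²⁺ is present, so DovW is active.
With repressor DovW bound, *elnE* is not transcribed.
→ *elnE* is OFF.
Quinate is absent, so ZorJ is active.
Glyoxylate is absent, so HolQ is active.
With repressor ZorJ bound, *torD* is not transcribed.
→ *torD* is OFF.
Fuculose is absent, so OxaY is inactive.
Fumarate is absent, so RudN is active.
With repressor RudN bound, *lomX* is not transcribed.
→ *lomX* is OFF.
Cu²⁺ is present, so PurH is inactive.
Mevalonate is absent, so NolS is active.
Shikimate is present, so KulZ is active.
With repressor KulZ bound, *yilD* is not transcribed.
So YilD is not produced.
Required activator PurH is absent, so *holH* is not transcribed.
→ *holH* is OFF.
0 of the 5 genes are transcribed.

0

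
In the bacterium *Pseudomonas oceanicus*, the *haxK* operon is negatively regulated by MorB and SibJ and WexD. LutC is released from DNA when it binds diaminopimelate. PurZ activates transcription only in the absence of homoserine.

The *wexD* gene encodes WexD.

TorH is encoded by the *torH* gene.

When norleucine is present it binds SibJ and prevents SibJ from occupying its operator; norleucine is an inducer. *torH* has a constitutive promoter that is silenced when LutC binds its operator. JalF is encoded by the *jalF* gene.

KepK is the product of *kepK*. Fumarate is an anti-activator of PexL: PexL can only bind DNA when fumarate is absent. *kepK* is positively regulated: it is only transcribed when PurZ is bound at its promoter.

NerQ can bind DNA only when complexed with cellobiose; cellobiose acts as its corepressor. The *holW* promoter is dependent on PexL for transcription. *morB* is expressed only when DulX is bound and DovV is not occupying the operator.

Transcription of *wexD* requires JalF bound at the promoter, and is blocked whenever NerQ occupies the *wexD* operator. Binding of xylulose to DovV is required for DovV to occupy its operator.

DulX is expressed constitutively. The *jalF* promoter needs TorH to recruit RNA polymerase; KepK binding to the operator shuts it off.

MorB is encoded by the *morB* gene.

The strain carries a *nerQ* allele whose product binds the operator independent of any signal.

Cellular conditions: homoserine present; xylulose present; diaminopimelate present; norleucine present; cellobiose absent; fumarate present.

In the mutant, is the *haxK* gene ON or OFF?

Xylulose is present, so DovV is active.
DulX is produced constitutively and is active.
With repressor DovV bound, *morB* is not transcribed.
So MorB is not produced.
Norleucine is present, so SibJ is inactive.
NerQ is constitutively active in this strain.
Diaminopimelate is present, so LutC is inactive.
With no repressor bound, *torH* is transcribed.
So TorH is produced and active.
Homoserine is present, so PurZ is inactive.
Required activator PurZ is absent, so *kepK* is not transcribed.
So KepK is not produced.
No repressor is bound and TorH is active, so *jalF* is transcribed.
So JalF is produced and active.
With repressor NerQ bound, *wexD* is not transcribed.
So WexD is not produced.
With no repressor bound, *haxK* is transcribed.

ON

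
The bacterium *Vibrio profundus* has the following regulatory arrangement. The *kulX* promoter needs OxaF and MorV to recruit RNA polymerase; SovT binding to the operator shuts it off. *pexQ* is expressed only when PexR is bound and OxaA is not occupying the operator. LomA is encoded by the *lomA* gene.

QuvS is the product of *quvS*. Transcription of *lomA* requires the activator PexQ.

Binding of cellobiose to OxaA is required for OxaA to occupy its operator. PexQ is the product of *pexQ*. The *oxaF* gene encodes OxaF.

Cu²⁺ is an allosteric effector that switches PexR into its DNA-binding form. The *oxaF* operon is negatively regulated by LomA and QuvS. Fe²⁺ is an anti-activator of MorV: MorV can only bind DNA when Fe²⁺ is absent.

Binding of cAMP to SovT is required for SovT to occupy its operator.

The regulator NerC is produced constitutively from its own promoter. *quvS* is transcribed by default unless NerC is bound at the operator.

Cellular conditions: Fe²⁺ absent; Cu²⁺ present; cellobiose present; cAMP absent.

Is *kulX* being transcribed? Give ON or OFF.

ON

Cellobiose is present, so OxaA is active.
Cu²⁺ is present, so PexR is active.
With repressor OxaA bound, *pexQ* is not transcribed.
So PexQ is not produced.
Required activator PexQ is absent, so *lomA* is not transcribed.
So LomA is not produced.
NerC is produced constitutively and is active.
With repressor NerC bound, *quvS* is not transcribed.
So QuvS is not produced.
With no repressor bound, *oxaF* is transcribed.
So OxaF is produced and active.
Fe²⁺ is absent, so MorV is active.
cAMP is absent, so SovT is inactive.
No repressor is bound and OxaF and MorV are active, so *kulX* is transcribed.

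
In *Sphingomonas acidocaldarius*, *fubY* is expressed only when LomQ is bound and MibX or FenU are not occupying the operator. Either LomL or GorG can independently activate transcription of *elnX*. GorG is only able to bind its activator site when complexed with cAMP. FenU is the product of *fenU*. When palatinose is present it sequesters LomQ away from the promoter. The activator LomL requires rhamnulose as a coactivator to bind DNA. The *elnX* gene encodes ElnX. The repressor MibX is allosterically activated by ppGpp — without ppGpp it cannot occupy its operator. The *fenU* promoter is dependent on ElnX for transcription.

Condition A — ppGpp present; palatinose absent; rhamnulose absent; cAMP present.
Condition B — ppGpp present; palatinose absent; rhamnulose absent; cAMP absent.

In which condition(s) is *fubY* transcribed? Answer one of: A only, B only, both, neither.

Condition A:
ppGpp is present, so MibX is active.
Palatinose is absent, so LomQ is active.
Rhamnulose is absent, so LomL is inactive.
cAMP is present, so GorG is active.
Activator GorG is present, so *elnX* is transcribed.
So ElnX is produced and active.
No repressor is bound and ElnX is active, so *fenU* is transcribed.
So FenU is produced and active.
With repressor MibX bound, *fubY* is not transcribed.
→ *fubY* is OFF in A.
Condition B:
ppGpp is present, so MibX is active.
Palatinose is absent, so LomQ is active.
Rhamnulose is absent, so LomL is inactive.
cAMP is absent, so GorG is inactive.
No activator is available at the *elnX* promoter, so *elnX* is not transcribed.
So ElnX is not produced.
Required activator ElnX is absent, so *fenU* is not transcribed.
So FenU is not produced.
With repressor MibX bound, *fubY* is not transcribed.
→ *fubY* is OFF in B.

neither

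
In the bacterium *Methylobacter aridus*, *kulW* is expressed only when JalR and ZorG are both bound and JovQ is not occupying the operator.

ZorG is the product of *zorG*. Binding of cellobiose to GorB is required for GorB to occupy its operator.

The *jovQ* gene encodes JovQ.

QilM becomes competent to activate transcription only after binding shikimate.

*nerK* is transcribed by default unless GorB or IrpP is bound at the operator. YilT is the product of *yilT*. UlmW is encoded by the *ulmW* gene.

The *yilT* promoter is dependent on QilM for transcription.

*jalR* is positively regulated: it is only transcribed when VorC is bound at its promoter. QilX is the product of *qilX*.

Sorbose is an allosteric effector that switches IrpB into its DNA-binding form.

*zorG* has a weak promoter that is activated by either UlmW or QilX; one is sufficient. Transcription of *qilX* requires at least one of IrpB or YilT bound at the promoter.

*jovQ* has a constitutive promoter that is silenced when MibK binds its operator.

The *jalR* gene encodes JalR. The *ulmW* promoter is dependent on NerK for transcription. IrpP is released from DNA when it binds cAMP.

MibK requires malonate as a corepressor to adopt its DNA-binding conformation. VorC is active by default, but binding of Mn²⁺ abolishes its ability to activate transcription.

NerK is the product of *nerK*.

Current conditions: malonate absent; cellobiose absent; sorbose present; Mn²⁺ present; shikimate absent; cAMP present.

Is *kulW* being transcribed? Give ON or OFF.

OFF

Mn²⁺ is present, so VorC is inactive.
Required activator VorC is absent, so *jalR* is not transcribed.
So JalR is not produced.
Malonate is absent, so MibK is inactive.
With no repressor bound, *jovQ* is transcribed.
So JovQ is produced and active.
Cellobiose is absent, so GorB is inactive.
cAMP is present, so IrpP is inactive.
With no repressor bound, *nerK* is transcribed.
So NerK is produced and active.
No repressor is bound and NerK is active, so *ulmW* is transcribed.
So UlmW is produced and active.
Sorbose is present, so IrpB is active.
Shikimate is absent, so QilM is inactive.
Required activator QilM is absent, so *yilT* is not transcribed.
So YilT is not produced.
Activator IrpB is present, so *qilX* is transcribed.
So QilX is produced and active.
Activator UlmW is present, so *zorG* is transcribed.
So ZorG is produced and active.
With repressor JovQ bound, *kulW* is not transcribed.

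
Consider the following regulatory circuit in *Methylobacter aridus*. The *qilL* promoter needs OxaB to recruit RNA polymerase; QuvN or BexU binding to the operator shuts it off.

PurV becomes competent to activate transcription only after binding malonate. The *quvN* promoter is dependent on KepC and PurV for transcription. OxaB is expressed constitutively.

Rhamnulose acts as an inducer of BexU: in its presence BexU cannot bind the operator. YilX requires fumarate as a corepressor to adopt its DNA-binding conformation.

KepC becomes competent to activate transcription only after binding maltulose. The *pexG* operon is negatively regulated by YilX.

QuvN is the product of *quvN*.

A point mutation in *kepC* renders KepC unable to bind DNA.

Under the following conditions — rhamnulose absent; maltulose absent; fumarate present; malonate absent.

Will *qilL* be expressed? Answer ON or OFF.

OFF

OxaB is produced constitutively and is active.
KepC is non-functional in this strain, so it has no effect.
Malonate is absent, so PurV is inactive.
Required activator KepC is absent, so *quvN* is not transcribed.
So QuvN is not produced.
Rhamnulose is absent, so BexU is active.
With repressor BexU bound, *qilL* is not transcribed.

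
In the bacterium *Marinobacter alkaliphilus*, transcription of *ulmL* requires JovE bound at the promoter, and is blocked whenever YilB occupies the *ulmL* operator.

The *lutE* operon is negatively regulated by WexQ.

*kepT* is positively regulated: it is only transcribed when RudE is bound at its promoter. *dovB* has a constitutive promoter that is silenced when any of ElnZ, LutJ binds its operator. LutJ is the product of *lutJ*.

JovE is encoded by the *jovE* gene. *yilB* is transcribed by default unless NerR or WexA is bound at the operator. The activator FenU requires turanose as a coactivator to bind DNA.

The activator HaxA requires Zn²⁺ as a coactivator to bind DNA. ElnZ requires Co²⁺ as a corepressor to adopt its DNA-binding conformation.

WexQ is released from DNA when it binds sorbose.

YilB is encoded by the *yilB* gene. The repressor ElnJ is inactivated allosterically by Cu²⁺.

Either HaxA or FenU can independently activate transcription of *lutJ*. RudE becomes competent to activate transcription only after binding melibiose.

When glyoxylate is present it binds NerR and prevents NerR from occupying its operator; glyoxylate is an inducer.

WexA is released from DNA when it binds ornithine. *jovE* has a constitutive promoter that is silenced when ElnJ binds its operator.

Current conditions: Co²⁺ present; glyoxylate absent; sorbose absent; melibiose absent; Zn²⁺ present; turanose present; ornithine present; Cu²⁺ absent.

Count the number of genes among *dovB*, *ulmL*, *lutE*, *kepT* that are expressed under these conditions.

Co²⁺ is present, so ElnZ is active.
Zn²⁺ is present, so HaxA is active.
Turanose is present, so FenU is active.
Activator HaxA is present, so *lutJ* is transcribed.
So LutJ is produced and active.
With repressor ElnZ bound, *dovB* is not transcribed.
→ *dovB* is OFF.
Glyoxylate is absent, so NerR is active.
Ornithine is present, so WexA is inactive.
With repressor NerR bound, *yilB* is not transcribed.
So YilB is not produced.
Cu²⁺ is absent, so ElnJ is active.
With repressor ElnJ bound, *jovE* is not transcribed.
So JovE is not produced.
Required activator JovE is absent, so *ulmL* is not transcribed.
→ *ulmL* is OFF.
Sorbose is absent, so WexQ is active.
With repressor WexQ bound, *lutE* is not transcribed.
→ *lutE* is OFF.
Melibiose is absent, so RudE is inactive.
Required activator RudE is absent, so *kepT* is not transcribed.
→ *kepT* is OFF.
0 of the 4 genes are transcribed.

0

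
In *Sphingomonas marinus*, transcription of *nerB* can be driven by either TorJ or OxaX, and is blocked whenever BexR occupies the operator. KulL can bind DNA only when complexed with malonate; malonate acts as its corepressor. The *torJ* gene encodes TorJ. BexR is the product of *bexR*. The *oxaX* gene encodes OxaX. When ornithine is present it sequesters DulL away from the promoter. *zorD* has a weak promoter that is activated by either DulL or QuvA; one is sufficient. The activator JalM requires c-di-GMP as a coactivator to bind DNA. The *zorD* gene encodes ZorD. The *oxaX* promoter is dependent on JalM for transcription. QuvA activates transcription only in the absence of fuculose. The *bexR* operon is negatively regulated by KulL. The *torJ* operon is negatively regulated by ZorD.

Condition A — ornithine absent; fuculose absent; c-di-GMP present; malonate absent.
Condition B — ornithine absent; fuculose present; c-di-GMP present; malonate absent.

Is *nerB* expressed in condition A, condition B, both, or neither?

Condition A:
Ornithine is absent, so DulL is active.
Fuculose is absent, so QuvA is active.
Activator DulL is present, so *zorD* is transcribed.
So ZorD is produced and active.
With repressor ZorD bound, *torJ* is not transcribed.
So TorJ is not produced.
c-di-GMP is present, so JalM is active.
No repressor is bound and JalM is active, so *oxaX* is transcribed.
So OxaX is produced and active.
Malonate is absent, so KulL is inactive.
With no repressor bound, *bexR* is transcribed.
So BexR is produced and active.
With repressor BexR bound, *nerB* is not transcribed.
→ *nerB* is OFF in A.
Condition B:
Ornithine is absent, so DulL is active.
Fuculose is present, so QuvA is inactive.
Activator DulL is present, so *zorD* is transcribed.
So ZorD is produced and active.
With repressor ZorD bound, *torJ* is not transcribed.
So TorJ is not produced.
c-di-GMP is present, so JalM is active.
No repressor is bound and JalM is active, so *oxaX* is transcribed.
So OxaX is produced and active.
Malonate is absent, so KulL is inactive.
With no repressor bound, *bexR* is transcribed.
So BexR is produced and active.
With repressor BexR bound, *nerB* is not transcribed.
→ *nerB* is OFF in B.

neither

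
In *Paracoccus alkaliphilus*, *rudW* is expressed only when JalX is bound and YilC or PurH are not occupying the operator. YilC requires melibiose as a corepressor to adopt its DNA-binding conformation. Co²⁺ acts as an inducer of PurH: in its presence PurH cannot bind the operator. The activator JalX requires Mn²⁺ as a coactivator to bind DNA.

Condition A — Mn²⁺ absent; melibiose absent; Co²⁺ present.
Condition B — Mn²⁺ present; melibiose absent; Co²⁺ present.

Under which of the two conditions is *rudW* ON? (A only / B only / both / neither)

Condition A:
Mn²⁺ is absent, so JalX is inactive.
Melibiose is absent, so YilC is inactive.
Co²⁺ is present, so PurH is inactive.
Required activator JalX is absent, so *rudW* is not transcribed.
→ *rudW* is OFF in A.
Condition B:
Mn²⁺ is present, so JalX is active.
Melibiose is absent, so YilC is inactive.
Co²⁺ is present, so PurH is inactive.
No repressor is bound and JalX is active, so *rudW* is transcribed.
→ *rudW* is ON in B.

B only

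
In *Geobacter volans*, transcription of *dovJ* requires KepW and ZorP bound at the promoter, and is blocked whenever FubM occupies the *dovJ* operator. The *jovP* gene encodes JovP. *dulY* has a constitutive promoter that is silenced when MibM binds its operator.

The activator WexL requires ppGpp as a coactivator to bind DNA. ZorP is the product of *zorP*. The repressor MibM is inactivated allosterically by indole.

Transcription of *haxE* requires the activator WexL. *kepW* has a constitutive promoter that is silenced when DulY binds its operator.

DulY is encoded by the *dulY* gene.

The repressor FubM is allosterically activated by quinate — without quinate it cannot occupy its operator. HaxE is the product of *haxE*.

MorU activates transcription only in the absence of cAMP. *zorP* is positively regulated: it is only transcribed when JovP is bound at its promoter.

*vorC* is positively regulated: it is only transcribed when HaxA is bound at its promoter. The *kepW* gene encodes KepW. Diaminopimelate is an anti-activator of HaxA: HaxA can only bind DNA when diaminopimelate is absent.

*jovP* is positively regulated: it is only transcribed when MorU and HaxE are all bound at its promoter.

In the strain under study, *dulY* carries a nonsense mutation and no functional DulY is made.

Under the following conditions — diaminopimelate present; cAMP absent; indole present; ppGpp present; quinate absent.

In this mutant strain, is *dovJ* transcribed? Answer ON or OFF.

Quinate is absent, so FubM is inactive.
DulY is non-functional in this strain, so it has no effect.
With no repressor bound, *kepW* is transcribed.
So KepW is produced and active.
cAMP is absent, so MorU is active.
ppGpp is present, so WexL is active.
No repressor is bound and WexL is active, so *haxE* is transcribed.
So HaxE is produced and active.
No repressor is bound and MorU and HaxE are active, so *jovP* is transcribed.
So JovP is produced and active.
No repressor is bound and JovP is active, so *zorP* is transcribed.
So ZorP is produced and active.
No repressor is bound and KepW and ZorP are active, so *dovJ* is transcribed.

ON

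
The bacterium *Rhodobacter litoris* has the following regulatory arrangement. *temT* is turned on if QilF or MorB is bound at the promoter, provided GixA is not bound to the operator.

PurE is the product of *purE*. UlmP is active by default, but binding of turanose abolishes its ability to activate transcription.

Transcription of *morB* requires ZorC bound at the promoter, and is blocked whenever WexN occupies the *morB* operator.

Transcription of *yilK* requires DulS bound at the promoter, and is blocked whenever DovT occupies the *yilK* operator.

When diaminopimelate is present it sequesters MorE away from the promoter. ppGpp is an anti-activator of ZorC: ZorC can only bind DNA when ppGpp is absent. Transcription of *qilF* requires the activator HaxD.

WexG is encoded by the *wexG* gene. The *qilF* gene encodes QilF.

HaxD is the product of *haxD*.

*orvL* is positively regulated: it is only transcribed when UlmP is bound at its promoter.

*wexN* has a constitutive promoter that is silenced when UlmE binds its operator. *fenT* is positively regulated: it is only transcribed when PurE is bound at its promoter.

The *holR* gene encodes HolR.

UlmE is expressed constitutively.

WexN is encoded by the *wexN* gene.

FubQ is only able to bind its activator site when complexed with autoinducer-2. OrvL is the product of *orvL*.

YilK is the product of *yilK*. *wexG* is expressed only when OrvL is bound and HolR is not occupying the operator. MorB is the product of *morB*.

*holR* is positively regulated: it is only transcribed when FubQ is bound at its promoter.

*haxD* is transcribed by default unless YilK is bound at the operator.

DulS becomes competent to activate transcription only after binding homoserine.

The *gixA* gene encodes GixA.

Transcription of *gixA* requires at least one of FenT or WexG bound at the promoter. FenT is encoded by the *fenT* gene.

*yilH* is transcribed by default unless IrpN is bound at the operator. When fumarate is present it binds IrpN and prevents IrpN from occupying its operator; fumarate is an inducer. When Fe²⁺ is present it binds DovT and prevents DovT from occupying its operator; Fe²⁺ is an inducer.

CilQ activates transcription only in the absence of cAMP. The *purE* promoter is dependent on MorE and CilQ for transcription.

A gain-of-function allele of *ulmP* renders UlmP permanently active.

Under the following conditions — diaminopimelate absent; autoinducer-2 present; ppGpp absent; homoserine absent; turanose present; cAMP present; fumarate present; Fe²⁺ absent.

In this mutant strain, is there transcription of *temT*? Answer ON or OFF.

Fe²⁺ is absent, so DovT is active.
Homoserine is absent, so DulS is inactive.
With repressor DovT bound, *yilK* is not transcribed.
So YilK is not produced.
With no repressor bound, *haxD* is transcribed.
So HaxD is produced and active.
No repressor is bound and HaxD is active, so *qilF* is transcribed.
So QilF is produced and active.
Diaminopimelate is absent, so MorE is active.
cAMP is present, so CilQ is inactive.
Required activator CilQ is absent, so *purE* is not transcribed.
So PurE is not produced.
Required activator PurE is absent, so *fenT* is not transcribed.
So FenT is not produced.
UlmP is constitutively active in this strain.
No repressor is bound and UlmP is active, so *orvL* is transcribed.
So OrvL is produced and active.
Autoinducer-2 is present, so FubQ is active.
No repressor is bound and FubQ is active, so *holR* is transcribed.
So HolR is produced and active.
With repressor HolR bound, *wexG* is not transcribed.
So WexG is not produced.
No activator is available at the *gixA* promoter, so *gixA* is not transcribed.
So GixA is not produced.
ppGpp is absent, so ZorC is active.
UlmE is produced constitutively and is active.
With repressor UlmE bound, *wexN* is not transcribed.
So WexN is not produced.
No repressor is bound and ZorC is active, so *morB* is transcribed.
So MorB is produced and active.
Activator QilF is present, so *temT* is transcribed.

ON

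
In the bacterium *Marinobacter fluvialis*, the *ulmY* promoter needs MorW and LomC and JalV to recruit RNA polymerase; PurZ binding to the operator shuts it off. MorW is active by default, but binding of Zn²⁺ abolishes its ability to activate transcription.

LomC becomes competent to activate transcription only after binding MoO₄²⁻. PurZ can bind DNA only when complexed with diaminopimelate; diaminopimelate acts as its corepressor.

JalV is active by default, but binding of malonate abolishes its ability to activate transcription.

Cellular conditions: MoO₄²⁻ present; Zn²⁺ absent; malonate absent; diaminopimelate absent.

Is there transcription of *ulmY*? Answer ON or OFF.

ON

Zn²⁺ is absent, so MorW is active.
Diaminopimelate is absent, so PurZ is inactive.
MoO₄²⁻ is present, so LomC is active.
Malonate is absent, so JalV is active.
No repressor is bound and MorW and LomC and JalV are active, so *ulmY* is transcribed.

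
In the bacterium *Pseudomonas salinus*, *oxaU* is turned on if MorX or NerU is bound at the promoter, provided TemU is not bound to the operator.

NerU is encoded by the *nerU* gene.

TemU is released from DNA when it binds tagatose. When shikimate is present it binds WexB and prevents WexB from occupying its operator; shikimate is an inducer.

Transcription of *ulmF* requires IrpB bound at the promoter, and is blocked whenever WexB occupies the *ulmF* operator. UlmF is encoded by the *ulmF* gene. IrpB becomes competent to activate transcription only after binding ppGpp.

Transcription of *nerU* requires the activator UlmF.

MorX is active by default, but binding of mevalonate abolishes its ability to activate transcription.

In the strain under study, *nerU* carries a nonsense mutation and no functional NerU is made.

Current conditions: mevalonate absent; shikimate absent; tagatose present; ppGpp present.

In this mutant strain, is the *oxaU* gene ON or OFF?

Mevalonate is absent, so MorX is active.
NerU is non-functional in this strain, so it has no effect.
Tagatose is present, so TemU is inactive.
Activator MorX is present, so *oxaU* is transcribed.

ON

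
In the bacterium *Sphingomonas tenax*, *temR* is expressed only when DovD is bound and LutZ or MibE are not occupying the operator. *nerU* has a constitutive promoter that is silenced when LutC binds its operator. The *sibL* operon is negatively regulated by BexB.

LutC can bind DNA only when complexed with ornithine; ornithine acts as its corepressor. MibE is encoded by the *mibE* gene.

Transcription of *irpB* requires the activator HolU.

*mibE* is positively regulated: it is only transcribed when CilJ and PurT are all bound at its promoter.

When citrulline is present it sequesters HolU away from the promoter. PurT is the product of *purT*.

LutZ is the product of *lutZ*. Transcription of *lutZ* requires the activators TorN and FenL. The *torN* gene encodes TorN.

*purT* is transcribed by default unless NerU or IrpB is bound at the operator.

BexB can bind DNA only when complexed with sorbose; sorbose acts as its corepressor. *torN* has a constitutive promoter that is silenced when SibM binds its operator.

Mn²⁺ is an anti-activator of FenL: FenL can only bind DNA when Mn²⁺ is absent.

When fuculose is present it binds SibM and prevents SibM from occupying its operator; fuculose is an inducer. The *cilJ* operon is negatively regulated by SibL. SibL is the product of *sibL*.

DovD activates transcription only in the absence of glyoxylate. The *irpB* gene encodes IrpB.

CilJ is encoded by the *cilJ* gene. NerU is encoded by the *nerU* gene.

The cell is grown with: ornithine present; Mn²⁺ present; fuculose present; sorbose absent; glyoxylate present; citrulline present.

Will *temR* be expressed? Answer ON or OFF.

Fuculose is present, so SibM is inactive.
With no repressor bound, *torN* is transcribed.
So TorN is produced and active.
Mn²⁺ is present, so FenL is inactive.
Required activator FenL is absent, so *lutZ* is not transcribed.
So LutZ is not produced.
Glyoxylate is present, so DovD is inactive.
Sorbose is absent, so BexB is inactive.
With no repressor bound, *sibL* is transcribed.
So SibL is produced and active.
With repressor SibL bound, *cilJ* is not transcribed.
So CilJ is not produced.
Ornithine is present, so LutC is active.
With repressor LutC bound, *nerU* is not transcribed.
So NerU is not produced.
Citrulline is present, so HolU is inactive.
Required activator HolU is absent, so *irpB* is not transcribed.
So IrpB is not produced.
With no repressor bound, *purT* is transcribed.
So PurT is produced and active.
Required activator CilJ is absent, so *mibE* is not transcribed.
So MibE is not produced.
Required activator DovD is absent, so *temR* is not transcribed.

OFF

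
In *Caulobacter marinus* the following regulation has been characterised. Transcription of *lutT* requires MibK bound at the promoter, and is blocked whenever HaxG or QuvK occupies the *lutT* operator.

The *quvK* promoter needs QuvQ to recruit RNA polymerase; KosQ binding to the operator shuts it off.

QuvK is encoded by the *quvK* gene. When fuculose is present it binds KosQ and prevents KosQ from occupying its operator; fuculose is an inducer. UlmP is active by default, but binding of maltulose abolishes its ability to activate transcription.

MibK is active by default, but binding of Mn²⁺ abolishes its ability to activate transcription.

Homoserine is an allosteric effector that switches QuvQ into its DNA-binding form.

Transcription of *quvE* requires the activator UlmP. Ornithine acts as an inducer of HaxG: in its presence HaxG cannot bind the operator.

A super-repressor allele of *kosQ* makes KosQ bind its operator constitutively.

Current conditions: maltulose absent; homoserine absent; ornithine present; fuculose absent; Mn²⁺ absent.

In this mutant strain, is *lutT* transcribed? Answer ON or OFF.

ON

Ornithine is present, so HaxG is inactive.
Mn²⁺ is absent, so MibK is active.
Homoserine is absent, so QuvQ is inactive.
KosQ is constitutively active in this strain.
With repressor KosQ bound, *quvK* is not transcribed.
So QuvK is not produced.
No repressor is bound and MibK is active, so *lutT* is transcribed.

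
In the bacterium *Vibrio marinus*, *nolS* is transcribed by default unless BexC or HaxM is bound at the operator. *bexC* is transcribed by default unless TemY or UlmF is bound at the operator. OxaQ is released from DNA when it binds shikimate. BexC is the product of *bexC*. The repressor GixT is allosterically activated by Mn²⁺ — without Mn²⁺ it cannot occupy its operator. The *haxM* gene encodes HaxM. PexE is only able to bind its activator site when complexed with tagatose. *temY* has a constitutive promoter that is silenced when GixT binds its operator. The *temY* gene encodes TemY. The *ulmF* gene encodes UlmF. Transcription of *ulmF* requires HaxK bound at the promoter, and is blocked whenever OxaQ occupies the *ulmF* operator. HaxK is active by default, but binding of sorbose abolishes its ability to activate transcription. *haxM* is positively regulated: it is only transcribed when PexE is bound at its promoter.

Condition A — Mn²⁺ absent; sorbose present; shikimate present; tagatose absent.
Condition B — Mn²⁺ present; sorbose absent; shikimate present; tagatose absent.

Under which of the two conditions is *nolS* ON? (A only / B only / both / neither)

Condition A:
Mn²⁺ is absent, so GixT is inactive.
With no repressor bound, *temY* is transcribed.
So TemY is produced and active.
Sorbose is present, so HaxK is inactive.
Shikimate is present, so OxaQ is inactive.
Required activator HaxK is absent, so *ulmF* is not transcribed.
So UlmF is not produced.
With repressor TemY bound, *bexC* is not transcribed.
So BexC is not produced.
Tagatose is absent, so PexE is inactive.
Required activator PexE is absent, so *haxM* is not transcribed.
So HaxM is not produced.
With no repressor bound, *nolS* is transcribed.
→ *nolS* is ON in A.
Condition B:
Mn²⁺ is present, so GixT is active.
With repressor GixT bound, *temY* is not transcribed.
So TemY is not produced.
Sorbose is absent, so HaxK is active.
Shikimate is present, so OxaQ is inactive.
No repressor is bound and HaxK is active, so *ulmF* is transcribed.
So UlmF is produced and active.
With repressor UlmF bound, *bexC* is not transcribed.
So BexC is not produced.
Tagatose is absent, so PexE is inactive.
Required activator PexE is absent, so *haxM* is not transcribed.
So HaxM is not produced.
With no repressor bound, *nolS* is transcribed.
→ *nolS* is ON in B.

both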